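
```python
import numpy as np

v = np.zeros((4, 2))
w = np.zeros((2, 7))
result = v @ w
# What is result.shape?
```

(4, 7)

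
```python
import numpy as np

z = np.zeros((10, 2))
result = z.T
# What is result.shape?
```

(2, 10)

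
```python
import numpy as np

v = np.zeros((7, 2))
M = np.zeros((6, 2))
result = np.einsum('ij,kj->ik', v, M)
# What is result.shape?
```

(7, 6)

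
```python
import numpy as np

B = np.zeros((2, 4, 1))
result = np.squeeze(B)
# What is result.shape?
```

(2, 4)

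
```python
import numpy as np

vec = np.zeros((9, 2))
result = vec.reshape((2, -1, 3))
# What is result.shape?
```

(2, 3, 3)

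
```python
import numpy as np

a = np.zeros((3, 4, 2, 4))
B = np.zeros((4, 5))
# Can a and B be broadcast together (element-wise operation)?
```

No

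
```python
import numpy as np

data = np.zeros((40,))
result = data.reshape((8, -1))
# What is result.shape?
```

(8, 5)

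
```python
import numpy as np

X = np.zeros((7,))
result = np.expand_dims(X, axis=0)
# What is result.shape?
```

(1, 7)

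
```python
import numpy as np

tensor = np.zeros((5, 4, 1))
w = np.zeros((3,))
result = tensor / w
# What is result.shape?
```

(5, 4, 3)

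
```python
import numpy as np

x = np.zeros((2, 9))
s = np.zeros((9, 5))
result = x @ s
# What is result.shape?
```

(2, 5)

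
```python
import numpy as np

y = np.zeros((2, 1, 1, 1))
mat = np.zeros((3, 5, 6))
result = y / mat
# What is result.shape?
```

(2, 3, 5, 6)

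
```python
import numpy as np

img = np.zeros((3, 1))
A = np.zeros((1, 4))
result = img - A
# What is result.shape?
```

(3, 4)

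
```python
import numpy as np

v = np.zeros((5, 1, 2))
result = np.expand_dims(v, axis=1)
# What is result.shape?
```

(5, 1, 1, 2)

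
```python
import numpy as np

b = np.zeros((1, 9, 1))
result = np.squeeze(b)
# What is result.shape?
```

(9,)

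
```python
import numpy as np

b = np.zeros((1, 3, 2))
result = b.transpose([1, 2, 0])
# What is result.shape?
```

(3, 2, 1)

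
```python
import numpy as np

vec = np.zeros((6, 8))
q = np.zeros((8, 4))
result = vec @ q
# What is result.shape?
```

(6, 4)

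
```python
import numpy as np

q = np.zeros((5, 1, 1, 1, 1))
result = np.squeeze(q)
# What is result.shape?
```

(5,)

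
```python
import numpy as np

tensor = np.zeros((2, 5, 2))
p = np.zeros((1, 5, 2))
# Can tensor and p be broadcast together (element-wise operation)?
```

Yes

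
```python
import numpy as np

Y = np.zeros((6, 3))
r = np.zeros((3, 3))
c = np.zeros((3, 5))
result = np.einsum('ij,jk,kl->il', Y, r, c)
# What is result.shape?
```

(6, 5)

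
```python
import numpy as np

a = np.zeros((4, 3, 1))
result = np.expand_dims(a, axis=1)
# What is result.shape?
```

(4, 1, 3, 1)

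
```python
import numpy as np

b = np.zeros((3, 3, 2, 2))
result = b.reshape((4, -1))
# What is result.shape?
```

(4, 9)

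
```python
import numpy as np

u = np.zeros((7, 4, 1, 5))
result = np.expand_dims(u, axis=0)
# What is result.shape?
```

(1, 7, 4, 1, 5)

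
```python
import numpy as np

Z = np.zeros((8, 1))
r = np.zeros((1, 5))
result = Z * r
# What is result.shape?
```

(8, 5)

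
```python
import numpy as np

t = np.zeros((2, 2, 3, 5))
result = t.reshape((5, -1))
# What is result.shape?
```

(5, 12)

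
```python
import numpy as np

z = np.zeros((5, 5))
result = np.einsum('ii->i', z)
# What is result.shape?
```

(5,)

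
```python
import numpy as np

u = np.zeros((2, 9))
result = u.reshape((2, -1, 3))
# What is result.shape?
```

(2, 3, 3)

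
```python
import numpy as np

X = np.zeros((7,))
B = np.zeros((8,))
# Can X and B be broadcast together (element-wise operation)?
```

No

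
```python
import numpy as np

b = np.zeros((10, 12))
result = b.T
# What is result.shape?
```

(12, 10)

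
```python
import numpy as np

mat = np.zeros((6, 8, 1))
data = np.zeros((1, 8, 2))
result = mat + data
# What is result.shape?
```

(6, 8, 2)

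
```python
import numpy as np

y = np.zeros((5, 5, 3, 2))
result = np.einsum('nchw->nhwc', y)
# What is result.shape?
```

(5, 3, 2, 5)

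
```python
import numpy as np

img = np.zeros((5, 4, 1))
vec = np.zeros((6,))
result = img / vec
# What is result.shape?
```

(5, 4, 6)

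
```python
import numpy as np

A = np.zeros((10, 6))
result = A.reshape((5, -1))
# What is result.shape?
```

(5, 12)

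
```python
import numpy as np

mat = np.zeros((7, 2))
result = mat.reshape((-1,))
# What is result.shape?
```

(14,)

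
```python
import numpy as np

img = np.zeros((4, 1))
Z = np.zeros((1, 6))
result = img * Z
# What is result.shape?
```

(4, 6)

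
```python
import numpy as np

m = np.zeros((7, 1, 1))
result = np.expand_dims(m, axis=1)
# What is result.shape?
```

(7, 1, 1, 1)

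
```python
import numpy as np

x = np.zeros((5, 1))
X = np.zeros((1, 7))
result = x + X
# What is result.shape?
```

(5, 7)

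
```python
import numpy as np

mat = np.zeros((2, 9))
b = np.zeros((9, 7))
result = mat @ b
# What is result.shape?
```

(2, 7)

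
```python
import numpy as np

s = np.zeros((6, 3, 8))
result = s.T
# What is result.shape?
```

(8, 3, 6)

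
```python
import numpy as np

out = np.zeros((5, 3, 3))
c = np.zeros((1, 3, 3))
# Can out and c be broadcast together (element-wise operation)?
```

Yes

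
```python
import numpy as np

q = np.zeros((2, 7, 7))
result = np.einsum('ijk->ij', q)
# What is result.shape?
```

(2, 7)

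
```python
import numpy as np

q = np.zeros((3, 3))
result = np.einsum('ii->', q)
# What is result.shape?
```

()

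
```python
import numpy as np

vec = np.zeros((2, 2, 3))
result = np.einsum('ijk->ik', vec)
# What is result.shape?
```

(2, 3)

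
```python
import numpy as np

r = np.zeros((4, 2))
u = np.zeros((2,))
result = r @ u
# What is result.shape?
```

(4,)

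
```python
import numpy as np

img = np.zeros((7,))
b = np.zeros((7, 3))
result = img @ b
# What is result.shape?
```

(3,)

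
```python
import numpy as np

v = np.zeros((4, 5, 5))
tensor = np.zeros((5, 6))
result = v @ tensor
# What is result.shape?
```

(4, 5, 6)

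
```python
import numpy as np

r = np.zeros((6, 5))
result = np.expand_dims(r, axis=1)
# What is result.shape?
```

(6, 1, 5)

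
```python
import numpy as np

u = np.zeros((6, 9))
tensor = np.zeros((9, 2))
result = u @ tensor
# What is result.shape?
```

(6, 2)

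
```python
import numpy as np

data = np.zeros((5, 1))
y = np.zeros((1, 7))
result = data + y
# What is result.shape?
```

(5, 7)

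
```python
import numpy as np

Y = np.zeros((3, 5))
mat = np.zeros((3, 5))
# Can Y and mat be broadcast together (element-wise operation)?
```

Yes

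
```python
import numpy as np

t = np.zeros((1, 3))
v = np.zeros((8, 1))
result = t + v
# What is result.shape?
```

(8, 3)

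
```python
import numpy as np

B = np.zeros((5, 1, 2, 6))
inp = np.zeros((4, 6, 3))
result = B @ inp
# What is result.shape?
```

(5, 4, 2, 3)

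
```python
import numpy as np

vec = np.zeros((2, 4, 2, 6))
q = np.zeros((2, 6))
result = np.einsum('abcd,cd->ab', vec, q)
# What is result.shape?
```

(2, 4)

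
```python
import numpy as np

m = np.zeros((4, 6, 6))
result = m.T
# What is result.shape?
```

(6, 6, 4)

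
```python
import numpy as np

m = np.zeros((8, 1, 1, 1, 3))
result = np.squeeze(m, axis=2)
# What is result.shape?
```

(8, 1, 1, 3)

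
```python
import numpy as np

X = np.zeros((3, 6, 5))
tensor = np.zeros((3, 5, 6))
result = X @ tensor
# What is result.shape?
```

(3, 6, 6)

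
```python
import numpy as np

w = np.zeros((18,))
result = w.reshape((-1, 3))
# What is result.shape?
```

(6, 3)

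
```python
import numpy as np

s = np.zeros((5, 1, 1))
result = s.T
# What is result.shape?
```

(1, 1, 5)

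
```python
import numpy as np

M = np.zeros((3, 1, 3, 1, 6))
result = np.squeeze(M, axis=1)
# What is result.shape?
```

(3, 3, 1, 6)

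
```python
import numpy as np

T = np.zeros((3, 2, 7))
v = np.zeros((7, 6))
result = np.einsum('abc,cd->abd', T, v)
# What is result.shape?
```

(3, 2, 6)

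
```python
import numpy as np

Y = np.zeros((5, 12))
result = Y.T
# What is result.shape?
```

(12, 5)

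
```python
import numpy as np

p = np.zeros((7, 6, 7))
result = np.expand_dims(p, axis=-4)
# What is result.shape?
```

(1, 7, 6, 7)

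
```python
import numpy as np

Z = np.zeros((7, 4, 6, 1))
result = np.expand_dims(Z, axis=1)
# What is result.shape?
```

(7, 1, 4, 6, 1)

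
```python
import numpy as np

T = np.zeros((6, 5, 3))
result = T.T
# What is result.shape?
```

(3, 5, 6)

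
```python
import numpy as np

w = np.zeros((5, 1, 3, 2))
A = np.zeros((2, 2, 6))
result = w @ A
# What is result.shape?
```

(5, 2, 3, 6)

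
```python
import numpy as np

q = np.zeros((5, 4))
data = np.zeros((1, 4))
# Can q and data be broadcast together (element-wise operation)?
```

Yes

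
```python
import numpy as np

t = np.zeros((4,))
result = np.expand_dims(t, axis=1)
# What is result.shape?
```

(4, 1)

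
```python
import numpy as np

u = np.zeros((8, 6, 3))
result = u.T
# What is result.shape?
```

(3, 6, 8)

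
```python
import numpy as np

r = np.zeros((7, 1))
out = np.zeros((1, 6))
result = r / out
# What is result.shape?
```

(7, 6)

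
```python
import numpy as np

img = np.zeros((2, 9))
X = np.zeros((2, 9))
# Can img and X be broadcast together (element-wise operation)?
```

Yes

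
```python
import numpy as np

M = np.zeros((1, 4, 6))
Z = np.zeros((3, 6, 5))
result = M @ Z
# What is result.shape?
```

(3, 4, 5)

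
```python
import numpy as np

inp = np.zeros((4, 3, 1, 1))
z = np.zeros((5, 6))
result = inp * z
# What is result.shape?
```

(4, 3, 5, 6)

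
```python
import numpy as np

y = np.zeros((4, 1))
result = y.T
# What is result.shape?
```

(1, 4)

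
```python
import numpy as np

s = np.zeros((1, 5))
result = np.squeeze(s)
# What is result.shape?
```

(5,)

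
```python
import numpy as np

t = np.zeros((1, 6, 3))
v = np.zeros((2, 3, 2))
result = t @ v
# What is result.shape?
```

(2, 6, 2)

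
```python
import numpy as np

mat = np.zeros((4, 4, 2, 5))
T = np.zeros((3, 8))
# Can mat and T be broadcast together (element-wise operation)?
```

No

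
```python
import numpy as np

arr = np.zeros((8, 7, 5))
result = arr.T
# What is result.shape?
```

(5, 7, 8)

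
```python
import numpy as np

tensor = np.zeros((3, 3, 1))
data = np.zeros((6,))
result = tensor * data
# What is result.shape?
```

(3, 3, 6)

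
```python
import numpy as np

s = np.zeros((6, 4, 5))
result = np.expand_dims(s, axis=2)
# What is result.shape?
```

(6, 4, 1, 5)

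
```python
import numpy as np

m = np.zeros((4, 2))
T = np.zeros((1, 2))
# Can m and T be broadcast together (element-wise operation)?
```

Yes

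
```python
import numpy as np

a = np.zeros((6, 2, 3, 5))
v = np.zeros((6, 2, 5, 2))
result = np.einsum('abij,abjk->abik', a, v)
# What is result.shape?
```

(6, 2, 3, 2)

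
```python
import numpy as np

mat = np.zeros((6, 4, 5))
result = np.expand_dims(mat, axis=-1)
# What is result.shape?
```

(6, 4, 5, 1)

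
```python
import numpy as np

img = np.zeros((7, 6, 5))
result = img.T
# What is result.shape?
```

(5, 6, 7)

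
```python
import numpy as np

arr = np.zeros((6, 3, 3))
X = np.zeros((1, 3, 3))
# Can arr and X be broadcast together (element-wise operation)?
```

Yes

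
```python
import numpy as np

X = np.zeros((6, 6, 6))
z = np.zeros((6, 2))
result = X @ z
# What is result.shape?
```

(6, 6, 2)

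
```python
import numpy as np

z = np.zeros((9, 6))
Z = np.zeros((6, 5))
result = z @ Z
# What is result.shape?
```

(9, 5)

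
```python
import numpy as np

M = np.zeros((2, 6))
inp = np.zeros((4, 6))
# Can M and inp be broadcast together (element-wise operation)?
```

No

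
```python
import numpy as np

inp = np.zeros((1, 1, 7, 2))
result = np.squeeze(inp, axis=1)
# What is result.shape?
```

(1, 7, 2)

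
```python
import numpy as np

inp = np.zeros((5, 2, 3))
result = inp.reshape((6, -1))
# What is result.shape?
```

(6, 5)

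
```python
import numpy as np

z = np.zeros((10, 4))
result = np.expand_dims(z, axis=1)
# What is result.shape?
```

(10, 1, 4)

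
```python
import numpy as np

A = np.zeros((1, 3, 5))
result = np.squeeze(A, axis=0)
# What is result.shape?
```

(3, 5)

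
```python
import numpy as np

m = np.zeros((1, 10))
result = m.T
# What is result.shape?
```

(10, 1)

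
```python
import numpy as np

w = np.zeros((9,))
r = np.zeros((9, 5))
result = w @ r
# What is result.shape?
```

(5,)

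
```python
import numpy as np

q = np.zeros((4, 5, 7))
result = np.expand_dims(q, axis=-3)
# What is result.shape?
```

(4, 1, 5, 7)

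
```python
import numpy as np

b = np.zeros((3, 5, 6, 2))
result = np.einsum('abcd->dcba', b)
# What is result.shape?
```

(2, 6, 5, 3)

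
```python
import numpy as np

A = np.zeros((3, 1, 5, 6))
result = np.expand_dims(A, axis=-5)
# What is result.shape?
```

(1, 3, 1, 5, 6)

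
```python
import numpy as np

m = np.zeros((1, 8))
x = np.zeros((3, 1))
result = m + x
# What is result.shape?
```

(3, 8)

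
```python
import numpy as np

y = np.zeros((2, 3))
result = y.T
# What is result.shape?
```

(3, 2)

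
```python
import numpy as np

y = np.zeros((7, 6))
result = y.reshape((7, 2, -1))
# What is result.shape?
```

(7, 2, 3)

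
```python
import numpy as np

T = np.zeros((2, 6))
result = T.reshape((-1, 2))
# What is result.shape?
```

(6, 2)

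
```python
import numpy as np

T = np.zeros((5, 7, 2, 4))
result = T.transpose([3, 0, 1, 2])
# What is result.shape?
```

(4, 5, 7, 2)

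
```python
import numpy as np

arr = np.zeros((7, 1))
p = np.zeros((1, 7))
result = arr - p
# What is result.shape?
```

(7, 7)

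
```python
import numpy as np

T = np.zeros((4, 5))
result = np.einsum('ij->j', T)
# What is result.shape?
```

(5,)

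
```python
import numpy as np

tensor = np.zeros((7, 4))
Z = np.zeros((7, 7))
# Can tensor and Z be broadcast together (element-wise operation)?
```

No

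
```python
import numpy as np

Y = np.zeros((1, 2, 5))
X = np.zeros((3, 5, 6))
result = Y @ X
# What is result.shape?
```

(3, 2, 6)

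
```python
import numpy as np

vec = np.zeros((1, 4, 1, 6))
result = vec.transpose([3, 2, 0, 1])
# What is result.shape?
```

(6, 1, 1, 4)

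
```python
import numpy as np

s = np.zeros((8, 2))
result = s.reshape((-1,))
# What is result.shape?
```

(16,)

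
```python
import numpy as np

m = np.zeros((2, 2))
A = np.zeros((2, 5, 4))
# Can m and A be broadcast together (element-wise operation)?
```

No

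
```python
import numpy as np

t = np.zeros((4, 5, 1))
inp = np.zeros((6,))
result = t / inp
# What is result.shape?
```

(4, 5, 6)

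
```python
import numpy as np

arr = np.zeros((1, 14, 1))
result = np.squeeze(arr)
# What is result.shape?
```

(14,)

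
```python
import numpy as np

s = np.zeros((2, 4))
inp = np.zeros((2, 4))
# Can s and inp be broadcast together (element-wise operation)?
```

Yes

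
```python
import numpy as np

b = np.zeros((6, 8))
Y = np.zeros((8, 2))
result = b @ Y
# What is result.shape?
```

(6, 2)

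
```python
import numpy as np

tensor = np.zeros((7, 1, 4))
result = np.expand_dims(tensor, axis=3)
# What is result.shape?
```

(7, 1, 4, 1)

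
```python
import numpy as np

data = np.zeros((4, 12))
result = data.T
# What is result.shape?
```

(12, 4)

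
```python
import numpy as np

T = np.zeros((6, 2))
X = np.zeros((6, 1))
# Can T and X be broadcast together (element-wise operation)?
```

Yes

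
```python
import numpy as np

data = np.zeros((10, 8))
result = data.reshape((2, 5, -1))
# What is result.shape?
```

(2, 5, 8)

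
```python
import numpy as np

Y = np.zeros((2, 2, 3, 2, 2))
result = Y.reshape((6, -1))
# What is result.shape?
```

(6, 8)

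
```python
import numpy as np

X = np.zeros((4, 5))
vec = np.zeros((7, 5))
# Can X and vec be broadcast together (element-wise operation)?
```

No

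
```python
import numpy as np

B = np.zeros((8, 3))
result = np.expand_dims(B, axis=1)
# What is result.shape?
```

(8, 1, 3)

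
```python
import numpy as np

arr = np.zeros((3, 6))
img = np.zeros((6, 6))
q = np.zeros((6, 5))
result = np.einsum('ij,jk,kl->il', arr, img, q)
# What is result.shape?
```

(3, 5)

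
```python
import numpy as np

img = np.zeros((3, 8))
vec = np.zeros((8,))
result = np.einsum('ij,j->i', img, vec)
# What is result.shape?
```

(3,)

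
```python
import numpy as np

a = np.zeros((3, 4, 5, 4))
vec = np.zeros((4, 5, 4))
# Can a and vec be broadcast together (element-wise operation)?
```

Yes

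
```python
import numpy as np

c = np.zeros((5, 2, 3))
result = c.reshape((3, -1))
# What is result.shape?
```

(3, 10)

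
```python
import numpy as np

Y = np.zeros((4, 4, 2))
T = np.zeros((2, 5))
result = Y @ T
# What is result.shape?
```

(4, 4, 5)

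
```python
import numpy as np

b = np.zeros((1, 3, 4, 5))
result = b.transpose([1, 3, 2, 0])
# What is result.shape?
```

(3, 5, 4, 1)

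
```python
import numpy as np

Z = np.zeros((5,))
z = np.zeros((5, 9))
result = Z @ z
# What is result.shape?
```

(9,)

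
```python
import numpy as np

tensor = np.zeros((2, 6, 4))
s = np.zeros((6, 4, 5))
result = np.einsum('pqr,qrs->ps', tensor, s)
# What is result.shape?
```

(2, 5)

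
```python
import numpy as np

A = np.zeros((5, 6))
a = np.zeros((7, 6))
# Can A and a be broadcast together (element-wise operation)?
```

No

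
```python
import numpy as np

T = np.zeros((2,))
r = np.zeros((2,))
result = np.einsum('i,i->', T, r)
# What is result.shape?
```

()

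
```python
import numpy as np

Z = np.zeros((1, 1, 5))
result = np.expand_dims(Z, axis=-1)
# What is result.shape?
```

(1, 1, 5, 1)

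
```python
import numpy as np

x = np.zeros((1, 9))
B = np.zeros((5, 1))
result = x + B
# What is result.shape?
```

(5, 9)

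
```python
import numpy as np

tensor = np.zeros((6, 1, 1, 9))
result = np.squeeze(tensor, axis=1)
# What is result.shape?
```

(6, 1, 9)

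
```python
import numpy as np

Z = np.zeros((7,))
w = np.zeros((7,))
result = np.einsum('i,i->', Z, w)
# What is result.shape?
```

()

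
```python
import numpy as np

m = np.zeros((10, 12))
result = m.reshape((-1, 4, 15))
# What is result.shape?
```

(2, 4, 15)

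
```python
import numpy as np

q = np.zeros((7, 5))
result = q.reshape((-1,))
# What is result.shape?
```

(35,)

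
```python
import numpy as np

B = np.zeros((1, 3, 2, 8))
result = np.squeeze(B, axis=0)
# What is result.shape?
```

(3, 2, 8)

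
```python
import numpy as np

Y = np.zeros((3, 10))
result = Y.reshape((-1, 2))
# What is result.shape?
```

(15, 2)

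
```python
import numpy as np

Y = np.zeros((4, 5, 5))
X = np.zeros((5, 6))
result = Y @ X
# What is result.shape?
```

(4, 5, 6)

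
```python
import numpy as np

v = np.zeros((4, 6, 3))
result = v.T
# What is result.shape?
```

(3, 6, 4)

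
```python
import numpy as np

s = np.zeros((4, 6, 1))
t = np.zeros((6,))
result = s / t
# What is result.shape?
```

(4, 6, 6)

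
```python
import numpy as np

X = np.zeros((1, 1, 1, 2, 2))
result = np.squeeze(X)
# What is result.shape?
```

(2, 2)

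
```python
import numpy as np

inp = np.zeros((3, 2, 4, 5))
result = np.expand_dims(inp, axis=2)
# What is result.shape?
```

(3, 2, 1, 4, 5)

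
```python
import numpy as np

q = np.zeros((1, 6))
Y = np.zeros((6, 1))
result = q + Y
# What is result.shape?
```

(6, 6)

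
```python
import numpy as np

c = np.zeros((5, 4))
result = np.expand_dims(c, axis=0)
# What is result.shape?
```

(1, 5, 4)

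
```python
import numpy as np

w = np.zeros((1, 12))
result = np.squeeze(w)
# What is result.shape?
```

(12,)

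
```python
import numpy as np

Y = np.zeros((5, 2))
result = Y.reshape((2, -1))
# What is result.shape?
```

(2, 5)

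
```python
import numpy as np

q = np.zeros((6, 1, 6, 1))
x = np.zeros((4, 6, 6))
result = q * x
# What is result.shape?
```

(6, 4, 6, 6)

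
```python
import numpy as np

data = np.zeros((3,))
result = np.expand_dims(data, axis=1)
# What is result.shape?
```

(3, 1)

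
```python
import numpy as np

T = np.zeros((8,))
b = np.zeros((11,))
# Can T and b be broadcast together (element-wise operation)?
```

No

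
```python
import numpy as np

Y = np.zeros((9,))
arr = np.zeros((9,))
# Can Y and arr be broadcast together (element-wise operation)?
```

Yes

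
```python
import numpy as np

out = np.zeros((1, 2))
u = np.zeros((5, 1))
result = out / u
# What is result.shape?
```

(5, 2)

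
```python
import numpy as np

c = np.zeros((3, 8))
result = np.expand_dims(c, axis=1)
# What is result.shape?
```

(3, 1, 8)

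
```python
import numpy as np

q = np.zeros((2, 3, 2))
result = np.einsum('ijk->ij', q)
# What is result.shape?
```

(2, 3)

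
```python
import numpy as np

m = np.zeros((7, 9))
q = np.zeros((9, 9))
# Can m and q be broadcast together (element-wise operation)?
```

No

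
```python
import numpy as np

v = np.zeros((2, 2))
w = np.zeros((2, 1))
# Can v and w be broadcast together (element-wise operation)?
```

Yes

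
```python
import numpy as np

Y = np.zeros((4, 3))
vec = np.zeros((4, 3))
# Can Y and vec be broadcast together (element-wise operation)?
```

Yes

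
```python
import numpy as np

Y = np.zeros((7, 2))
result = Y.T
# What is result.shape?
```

(2, 7)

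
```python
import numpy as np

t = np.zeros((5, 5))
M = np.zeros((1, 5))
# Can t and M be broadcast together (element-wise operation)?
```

Yes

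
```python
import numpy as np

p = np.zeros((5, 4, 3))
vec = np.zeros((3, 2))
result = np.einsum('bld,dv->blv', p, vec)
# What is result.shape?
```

(5, 4, 2)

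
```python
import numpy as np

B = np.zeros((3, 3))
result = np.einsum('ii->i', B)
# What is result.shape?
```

(3,)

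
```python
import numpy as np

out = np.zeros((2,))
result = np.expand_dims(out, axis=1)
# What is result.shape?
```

(2, 1)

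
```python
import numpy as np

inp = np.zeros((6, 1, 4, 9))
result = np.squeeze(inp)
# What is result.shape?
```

(6, 4, 9)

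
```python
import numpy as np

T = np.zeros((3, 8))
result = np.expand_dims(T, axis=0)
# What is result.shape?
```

(1, 3, 8)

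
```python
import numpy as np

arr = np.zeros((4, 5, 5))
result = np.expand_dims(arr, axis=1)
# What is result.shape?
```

(4, 1, 5, 5)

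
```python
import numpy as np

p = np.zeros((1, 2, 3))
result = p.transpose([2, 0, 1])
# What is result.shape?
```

(3, 1, 2)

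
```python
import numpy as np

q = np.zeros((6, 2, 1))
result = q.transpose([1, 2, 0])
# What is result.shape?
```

(2, 1, 6)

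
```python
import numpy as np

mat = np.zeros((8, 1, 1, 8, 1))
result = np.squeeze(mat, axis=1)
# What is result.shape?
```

(8, 1, 8, 1)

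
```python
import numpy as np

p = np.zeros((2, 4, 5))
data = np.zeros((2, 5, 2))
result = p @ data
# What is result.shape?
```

(2, 4, 2)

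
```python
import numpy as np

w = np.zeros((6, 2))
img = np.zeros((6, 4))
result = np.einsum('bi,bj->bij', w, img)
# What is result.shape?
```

(6, 2, 4)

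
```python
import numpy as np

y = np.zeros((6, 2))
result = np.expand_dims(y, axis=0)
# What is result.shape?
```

(1, 6, 2)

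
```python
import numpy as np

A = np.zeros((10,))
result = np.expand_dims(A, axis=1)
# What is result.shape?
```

(10, 1)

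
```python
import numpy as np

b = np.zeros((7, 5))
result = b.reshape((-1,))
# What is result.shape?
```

(35,)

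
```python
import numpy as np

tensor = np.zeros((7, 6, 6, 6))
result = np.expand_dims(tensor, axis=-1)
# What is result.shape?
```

(7, 6, 6, 6, 1)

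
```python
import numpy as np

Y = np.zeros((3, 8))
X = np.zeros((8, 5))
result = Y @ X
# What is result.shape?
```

(3, 5)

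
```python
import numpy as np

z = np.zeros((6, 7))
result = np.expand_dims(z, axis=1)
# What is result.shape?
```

(6, 1, 7)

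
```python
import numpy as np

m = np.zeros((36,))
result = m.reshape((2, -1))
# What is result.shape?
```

(2, 18)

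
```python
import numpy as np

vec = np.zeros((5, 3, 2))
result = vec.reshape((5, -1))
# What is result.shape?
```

(5, 6)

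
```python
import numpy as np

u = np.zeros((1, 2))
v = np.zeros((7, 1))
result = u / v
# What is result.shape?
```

(7, 2)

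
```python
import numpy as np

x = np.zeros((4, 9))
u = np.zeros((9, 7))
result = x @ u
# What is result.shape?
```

(4, 7)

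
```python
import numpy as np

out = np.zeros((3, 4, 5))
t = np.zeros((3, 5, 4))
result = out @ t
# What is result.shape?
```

(3, 4, 4)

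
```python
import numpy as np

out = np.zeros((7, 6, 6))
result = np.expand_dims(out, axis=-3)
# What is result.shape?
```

(7, 1, 6, 6)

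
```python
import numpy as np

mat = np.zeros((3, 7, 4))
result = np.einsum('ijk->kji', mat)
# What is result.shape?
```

(4, 7, 3)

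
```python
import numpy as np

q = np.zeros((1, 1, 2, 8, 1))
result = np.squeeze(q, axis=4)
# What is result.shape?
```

(1, 1, 2, 8)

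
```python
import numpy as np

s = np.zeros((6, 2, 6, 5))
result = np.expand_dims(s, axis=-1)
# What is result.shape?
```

(6, 2, 6, 5, 1)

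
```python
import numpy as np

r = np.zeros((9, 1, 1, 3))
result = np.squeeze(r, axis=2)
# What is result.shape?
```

(9, 1, 3)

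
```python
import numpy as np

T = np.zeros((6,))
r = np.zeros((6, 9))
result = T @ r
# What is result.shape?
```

(9,)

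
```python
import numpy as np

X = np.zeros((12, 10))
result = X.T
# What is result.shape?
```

(10, 12)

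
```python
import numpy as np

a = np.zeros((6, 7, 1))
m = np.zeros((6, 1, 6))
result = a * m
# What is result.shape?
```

(6, 7, 6)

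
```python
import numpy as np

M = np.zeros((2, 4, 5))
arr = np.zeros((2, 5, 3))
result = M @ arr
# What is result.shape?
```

(2, 4, 3)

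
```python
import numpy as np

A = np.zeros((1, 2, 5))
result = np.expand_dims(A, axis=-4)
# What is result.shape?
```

(1, 1, 2, 5)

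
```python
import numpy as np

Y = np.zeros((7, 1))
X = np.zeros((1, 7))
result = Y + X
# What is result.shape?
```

(7, 7)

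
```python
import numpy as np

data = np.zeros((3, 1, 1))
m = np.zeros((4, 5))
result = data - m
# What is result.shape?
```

(3, 4, 5)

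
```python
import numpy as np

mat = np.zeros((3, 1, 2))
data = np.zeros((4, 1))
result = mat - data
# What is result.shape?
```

(3, 4, 2)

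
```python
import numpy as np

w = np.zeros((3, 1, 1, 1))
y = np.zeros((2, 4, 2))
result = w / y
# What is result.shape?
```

(3, 2, 4, 2)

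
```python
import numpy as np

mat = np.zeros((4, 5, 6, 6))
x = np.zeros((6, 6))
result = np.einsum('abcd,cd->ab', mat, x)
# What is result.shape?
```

(4, 5)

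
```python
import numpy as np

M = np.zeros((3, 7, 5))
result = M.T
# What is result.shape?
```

(5, 7, 3)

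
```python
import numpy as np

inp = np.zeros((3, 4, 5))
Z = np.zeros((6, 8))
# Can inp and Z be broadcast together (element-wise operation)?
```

No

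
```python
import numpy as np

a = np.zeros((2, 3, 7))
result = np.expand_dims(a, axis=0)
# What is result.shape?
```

(1, 2, 3, 7)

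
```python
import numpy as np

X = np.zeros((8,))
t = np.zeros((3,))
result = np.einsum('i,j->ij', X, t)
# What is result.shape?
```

(8, 3)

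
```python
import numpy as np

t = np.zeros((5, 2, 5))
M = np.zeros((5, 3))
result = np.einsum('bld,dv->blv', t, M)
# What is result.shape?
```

(5, 2, 3)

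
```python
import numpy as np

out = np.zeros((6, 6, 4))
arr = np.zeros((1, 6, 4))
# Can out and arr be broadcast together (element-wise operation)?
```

Yes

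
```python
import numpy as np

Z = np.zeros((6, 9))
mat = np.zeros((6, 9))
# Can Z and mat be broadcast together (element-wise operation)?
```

Yes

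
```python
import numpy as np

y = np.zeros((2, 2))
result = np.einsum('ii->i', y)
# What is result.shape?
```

(2,)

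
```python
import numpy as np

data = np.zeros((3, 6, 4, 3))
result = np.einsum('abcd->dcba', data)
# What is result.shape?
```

(3, 4, 6, 3)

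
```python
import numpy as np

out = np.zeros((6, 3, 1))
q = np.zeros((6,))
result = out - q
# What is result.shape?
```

(6, 3, 6)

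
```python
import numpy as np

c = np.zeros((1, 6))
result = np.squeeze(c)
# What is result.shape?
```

(6,)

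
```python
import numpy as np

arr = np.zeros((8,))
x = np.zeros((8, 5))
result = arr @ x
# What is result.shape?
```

(5,)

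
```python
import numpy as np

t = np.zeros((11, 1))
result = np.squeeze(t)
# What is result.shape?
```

(11,)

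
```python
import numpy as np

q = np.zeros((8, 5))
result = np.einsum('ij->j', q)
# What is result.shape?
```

(5,)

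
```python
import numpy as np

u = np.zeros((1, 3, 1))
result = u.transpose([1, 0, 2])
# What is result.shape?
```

(3, 1, 1)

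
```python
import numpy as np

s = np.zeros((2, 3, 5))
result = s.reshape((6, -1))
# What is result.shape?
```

(6, 5)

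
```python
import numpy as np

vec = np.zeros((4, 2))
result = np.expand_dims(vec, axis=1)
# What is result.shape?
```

(4, 1, 2)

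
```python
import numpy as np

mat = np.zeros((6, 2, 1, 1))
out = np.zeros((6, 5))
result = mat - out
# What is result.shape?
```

(6, 2, 6, 5)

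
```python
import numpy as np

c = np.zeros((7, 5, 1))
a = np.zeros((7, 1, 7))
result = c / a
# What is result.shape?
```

(7, 5, 7)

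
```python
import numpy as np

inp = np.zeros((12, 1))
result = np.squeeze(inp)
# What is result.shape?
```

(12,)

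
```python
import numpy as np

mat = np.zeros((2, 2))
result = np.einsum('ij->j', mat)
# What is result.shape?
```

(2,)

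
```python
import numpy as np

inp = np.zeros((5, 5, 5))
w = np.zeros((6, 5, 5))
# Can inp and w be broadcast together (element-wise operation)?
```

No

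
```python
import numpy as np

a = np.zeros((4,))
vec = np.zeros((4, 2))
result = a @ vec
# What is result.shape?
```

(2,)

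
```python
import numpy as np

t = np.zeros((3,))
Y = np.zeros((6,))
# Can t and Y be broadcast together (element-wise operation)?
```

No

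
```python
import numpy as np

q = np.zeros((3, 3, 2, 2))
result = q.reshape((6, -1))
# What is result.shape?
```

(6, 6)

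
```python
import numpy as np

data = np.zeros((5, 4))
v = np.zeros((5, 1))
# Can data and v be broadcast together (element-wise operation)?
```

Yes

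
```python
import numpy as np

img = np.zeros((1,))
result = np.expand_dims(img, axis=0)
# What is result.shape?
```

(1, 1)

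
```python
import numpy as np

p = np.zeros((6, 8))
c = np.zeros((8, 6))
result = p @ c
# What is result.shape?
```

(6, 6)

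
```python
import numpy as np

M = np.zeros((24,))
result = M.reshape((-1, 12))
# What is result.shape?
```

(2, 12)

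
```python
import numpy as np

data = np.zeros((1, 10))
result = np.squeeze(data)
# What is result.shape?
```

(10,)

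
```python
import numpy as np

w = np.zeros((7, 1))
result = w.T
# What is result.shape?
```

(1, 7)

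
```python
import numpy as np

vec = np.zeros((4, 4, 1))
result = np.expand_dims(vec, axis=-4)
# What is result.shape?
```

(1, 4, 4, 1)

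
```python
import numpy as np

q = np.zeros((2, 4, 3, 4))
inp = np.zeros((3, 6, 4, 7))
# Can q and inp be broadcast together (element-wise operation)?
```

No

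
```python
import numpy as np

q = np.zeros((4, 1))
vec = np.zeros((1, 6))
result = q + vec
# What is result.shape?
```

(4, 6)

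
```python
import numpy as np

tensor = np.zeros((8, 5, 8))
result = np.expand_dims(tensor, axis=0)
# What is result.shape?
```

(1, 8, 5, 8)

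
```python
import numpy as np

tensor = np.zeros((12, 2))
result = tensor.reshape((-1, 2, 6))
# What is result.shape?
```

(2, 2, 6)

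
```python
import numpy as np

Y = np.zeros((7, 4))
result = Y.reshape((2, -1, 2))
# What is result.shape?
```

(2, 7, 2)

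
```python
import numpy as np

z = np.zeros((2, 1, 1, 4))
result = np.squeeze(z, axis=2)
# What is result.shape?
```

(2, 1, 4)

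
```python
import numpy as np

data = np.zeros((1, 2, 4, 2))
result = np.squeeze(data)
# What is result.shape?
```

(2, 4, 2)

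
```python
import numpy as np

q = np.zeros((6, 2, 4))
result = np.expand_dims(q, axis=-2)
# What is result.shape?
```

(6, 2, 1, 4)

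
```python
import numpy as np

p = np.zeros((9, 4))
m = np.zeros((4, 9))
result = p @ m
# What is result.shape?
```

(9, 9)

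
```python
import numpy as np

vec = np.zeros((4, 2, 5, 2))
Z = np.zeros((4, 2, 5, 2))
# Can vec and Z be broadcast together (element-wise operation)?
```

Yes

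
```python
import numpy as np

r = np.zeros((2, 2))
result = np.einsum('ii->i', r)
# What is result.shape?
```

(2,)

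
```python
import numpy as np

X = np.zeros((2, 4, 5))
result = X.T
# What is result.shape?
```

(5, 4, 2)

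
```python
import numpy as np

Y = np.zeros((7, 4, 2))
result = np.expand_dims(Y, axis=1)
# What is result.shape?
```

(7, 1, 4, 2)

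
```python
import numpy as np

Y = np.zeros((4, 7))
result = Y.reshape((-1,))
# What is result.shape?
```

(28,)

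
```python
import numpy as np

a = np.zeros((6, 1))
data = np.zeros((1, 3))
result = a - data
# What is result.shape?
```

(6, 3)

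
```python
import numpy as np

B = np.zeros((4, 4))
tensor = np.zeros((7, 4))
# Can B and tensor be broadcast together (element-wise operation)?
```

No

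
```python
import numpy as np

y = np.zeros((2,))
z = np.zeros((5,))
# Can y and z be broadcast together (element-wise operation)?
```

No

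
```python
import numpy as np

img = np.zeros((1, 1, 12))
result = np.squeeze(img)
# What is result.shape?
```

(12,)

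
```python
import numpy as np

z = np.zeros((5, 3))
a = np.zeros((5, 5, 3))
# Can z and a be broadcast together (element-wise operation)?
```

Yes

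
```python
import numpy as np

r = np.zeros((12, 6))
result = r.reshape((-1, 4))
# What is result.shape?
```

(18, 4)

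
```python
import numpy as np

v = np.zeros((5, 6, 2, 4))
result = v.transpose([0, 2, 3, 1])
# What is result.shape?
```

(5, 2, 4, 6)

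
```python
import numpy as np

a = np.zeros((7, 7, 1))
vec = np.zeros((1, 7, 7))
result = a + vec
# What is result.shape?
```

(7, 7, 7)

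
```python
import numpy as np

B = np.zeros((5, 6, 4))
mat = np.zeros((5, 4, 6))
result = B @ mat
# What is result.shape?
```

(5, 6, 6)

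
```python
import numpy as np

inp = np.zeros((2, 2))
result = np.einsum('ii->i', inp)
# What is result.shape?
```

(2,)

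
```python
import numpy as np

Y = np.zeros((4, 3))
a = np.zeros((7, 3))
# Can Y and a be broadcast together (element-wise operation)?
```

No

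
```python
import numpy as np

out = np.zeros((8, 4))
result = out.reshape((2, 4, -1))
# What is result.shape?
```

(2, 4, 4)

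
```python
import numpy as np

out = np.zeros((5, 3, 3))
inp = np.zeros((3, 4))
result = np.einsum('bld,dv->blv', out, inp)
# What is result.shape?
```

(5, 3, 4)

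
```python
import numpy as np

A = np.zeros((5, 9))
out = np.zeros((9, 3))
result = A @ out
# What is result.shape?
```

(5, 3)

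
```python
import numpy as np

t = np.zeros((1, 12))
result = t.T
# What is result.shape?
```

(12, 1)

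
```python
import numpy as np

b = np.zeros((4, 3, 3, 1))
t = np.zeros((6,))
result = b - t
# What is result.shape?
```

(4, 3, 3, 6)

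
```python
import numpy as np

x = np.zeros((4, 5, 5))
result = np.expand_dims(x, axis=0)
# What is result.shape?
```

(1, 4, 5, 5)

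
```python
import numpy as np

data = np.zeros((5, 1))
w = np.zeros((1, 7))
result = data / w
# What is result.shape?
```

(5, 7)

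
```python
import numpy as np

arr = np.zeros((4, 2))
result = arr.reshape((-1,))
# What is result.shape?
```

(8,)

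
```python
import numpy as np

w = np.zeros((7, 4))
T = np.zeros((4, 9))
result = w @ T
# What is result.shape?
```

(7, 9)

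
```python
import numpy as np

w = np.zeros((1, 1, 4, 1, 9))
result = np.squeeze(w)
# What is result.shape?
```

(4, 9)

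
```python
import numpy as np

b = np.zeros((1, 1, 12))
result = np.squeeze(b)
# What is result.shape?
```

(12,)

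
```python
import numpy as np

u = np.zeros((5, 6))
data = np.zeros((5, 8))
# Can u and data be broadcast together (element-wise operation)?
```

No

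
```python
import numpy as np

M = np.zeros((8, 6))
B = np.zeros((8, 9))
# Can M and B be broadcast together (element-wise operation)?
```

No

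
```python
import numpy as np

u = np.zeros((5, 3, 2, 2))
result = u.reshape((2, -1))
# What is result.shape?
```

(2, 30)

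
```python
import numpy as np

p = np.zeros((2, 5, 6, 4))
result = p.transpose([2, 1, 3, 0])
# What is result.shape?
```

(6, 5, 4, 2)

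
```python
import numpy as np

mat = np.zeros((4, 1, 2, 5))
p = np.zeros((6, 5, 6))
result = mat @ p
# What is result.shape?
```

(4, 6, 2, 6)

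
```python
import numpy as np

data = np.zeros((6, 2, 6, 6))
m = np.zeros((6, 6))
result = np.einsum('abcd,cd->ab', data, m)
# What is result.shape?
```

(6, 2)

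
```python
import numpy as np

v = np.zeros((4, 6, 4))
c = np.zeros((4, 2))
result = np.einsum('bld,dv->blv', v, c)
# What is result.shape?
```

(4, 6, 2)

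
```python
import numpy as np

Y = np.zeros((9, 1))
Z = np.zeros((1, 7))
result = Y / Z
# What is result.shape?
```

(9, 7)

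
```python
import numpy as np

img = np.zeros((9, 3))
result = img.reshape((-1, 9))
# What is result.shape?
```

(3, 9)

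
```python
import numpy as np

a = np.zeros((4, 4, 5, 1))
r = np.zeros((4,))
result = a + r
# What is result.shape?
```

(4, 4, 5, 4)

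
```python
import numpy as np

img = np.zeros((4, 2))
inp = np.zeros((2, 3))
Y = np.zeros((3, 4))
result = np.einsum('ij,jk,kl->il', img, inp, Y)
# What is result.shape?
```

(4, 4)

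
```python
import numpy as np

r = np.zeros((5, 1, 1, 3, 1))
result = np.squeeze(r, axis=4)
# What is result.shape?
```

(5, 1, 1, 3)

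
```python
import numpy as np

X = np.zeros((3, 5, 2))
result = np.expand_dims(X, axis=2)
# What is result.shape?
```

(3, 5, 1, 2)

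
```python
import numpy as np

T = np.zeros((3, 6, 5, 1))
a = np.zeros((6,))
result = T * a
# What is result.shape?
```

(3, 6, 5, 6)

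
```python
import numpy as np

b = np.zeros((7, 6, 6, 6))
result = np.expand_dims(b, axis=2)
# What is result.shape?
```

(7, 6, 1, 6, 6)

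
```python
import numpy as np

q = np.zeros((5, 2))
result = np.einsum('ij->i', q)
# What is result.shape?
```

(5,)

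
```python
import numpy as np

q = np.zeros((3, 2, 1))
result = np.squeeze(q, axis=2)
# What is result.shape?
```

(3, 2)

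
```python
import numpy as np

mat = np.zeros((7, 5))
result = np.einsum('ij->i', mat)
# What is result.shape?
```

(7,)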